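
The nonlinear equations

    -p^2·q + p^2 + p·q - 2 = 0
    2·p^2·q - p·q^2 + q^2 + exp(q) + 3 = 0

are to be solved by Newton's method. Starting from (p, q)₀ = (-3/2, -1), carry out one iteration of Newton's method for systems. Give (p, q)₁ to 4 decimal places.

At (-3/2, -1): F = (4.0000, 1.367879).
Jacobian J = [[-2·p·q + 2·p + q, -p^2 + p], [4·p·q - q^2, 2·p^2 - 2·p·q + 2·q + exp(q)]].
At the point, J = [[-7.0000, -3.7500], [5.0000, -0.132121]] (det J = 19.674844).
Solving J·Δ = −F gives Δ = (-0.2339, 1.5032).
Then the next iterate is (p, q)₁ = (-1.7339, 0.5032).

(-1.7339, 0.5032)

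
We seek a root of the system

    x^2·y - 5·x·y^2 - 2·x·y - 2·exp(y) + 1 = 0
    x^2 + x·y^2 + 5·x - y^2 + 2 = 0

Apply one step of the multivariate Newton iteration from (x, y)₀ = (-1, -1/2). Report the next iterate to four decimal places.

At (-1, -1/2): F = (-0.463061, -2.5000).
Jacobian J = [[2·x·y - 5·y^2 - 2·y, x^2 - 10·x·y - 2·x - 2·exp(y)], [2·x + y^2 + 5, 2·x·y - 2·y]].
At the point, J = [[0.7500, -3.213061], [3.2500, 2.0000]] (det J = 11.942449).
Solving J·Δ = −F gives Δ = (0.7502, 0.0310).
Then the next iterate is (x, y)₁ = (-0.2498, -0.4690).

(-0.2498, -0.4690)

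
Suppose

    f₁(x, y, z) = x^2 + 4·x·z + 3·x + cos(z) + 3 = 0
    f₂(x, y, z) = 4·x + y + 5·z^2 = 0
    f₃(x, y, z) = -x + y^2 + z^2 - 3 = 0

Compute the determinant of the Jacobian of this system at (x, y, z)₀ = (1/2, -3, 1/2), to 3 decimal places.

J = [[2·x + 4·z + 3, 0, 4·x - sin(z)], [4, 1, 10·z], [-1, 2·y, 2·z]].
At the point, J = [[6.000, 0.000, 1.52057], [4.000, 1.000, 5.000], [-1.000, -6.000, 1.000]].
det J = 151.027.

151.027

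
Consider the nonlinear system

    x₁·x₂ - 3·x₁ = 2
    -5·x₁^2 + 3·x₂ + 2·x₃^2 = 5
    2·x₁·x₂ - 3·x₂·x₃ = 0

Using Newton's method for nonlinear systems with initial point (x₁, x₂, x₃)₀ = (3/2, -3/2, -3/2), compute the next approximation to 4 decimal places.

(-0.7292, -2.3542, 0.9375)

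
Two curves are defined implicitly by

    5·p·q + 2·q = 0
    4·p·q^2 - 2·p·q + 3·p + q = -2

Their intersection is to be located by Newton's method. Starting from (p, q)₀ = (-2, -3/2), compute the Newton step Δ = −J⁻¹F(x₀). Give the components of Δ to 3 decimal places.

At (-2, -3/2): F = (12.000, -29.500).
Jacobian J = [[5·q, 5·p + 2], [4·q^2 - 2·q + 3, 8·p·q - 2·p + 1]].
At the point, J = [[-7.500, -8.000], [15.000, 29.000]] (det J = -97.500).
Solving J·Δ = −F gives Δ = (1.149, 0.423).

(1.149, 0.423)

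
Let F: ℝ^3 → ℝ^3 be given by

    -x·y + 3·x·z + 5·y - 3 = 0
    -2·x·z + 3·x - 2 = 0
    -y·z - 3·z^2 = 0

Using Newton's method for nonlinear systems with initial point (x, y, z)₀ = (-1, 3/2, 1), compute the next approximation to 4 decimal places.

(2.7647, -0.1324, 0.6176)

At (-1, 3/2, 1): F = (3.0000, -3.0000, -4.5000).
Jacobian J = [[-y + 3·z, -x + 5, 3·x], [-2·z + 3, 0, -2·x], [0, -z, -y - 6·z]].
At the point, J = [[1.5000, 6.0000, -3.0000], [1.0000, 0.0000, 2.0000], [0.0000, -1.0000, -7.5000]] (det J = 51.0000).
Solving J·Δ = −F gives Δ = (3.7647, -1.6324, -0.3824).
Then the next iterate is (x, y, z)₁ = (2.7647, -0.1324, 0.6176).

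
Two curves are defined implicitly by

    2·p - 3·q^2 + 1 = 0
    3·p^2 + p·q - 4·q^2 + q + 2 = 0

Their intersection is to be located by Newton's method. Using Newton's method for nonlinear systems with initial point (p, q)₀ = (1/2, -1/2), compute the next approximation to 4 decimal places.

(-0.6071, -0.1786)

At (1/2, -1/2): F = (1.2500, 1.0000).
Jacobian J = [[2, -6·q], [6·p + q, p - 8·q + 1]].
At the point, J = [[2.0000, 3.0000], [2.5000, 5.5000]] (det J = 3.5000).
Solving J·Δ = −F gives Δ = (-1.1071, 0.3214).
Then the next iterate is (p, q)₁ = (-0.6071, -0.1786).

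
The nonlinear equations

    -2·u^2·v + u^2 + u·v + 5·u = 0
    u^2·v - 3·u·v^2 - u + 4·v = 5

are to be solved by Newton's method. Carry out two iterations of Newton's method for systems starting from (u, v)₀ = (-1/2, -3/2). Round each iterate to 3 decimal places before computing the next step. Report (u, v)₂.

(-0.844, -2.039)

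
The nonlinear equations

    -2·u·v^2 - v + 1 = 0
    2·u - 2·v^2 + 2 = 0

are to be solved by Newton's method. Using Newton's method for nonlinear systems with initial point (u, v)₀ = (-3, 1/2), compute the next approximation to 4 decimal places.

(-0.9444, 0.3056)

At (-3, 1/2): F = (2.0000, -4.5000).
Jacobian J = [[-2·v^2, -4·u·v - 1], [2, -4·v]].
At the point, J = [[-0.5000, 5.0000], [2.0000, -2.0000]] (det J = -9.0000).
Solving J·Δ = −F gives Δ = (2.0556, -0.1944).
Then the next iterate is (u, v)₁ = (-0.9444, 0.3056).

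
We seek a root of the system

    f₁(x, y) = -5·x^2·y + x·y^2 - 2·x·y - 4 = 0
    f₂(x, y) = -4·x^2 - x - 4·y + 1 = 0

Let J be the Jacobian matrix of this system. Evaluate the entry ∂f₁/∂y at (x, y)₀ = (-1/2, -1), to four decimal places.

∂f₁/∂y = -5·x^2 + 2·x·y - 2·x.
At (-1/2, -1) this is 0.7500.

0.7500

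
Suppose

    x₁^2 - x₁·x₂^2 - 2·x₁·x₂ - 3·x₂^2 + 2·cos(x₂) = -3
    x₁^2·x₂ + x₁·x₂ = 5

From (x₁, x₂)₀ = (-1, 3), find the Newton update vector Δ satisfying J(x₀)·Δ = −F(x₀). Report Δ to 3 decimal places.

(-1.667, 1.785)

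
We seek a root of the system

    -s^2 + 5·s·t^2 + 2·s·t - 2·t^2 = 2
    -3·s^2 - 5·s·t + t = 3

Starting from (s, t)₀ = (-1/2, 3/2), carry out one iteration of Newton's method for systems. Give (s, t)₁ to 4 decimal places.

At (-1/2, 3/2): F = (-13.8750, 1.5000).
Jacobian J = [[-2·s + 5·t^2 + 2·t, 10·s·t + 2·s - 4·t], [-6·s - 5·t, -5·s + 1]].
At the point, J = [[15.2500, -14.5000], [-4.5000, 3.5000]] (det J = -11.8750).
Solving J·Δ = −F gives Δ = (-2.2579, -3.3316).
Then the next iterate is (s, t)₁ = (-2.7579, -1.8316).

(-2.7579, -1.8316)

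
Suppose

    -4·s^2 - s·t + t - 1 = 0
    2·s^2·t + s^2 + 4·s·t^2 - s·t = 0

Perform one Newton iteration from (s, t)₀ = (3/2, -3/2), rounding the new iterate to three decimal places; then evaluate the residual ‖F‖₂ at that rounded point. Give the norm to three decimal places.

At (3/2, -3/2): F = (-9.250, 11.250).
Jacobian J = [[-8·s - t, -s + 1], [4·s·t + 2·s + 4·t^2 - t, 2·s^2 + 8·s·t - s]].
At the point, J = [[-10.500, -0.500], [4.500, -15.000]] (det J = 159.750).
Solving J·Δ = −F gives Δ = (-0.904, 0.479).
Then the next iterate is (s, t)₁ = (0.596, -1.021).
Re-evaluating at (0.596, -1.021): F = (-2.83335, 2.72356), so ‖F‖₂ = 3.930.

3.930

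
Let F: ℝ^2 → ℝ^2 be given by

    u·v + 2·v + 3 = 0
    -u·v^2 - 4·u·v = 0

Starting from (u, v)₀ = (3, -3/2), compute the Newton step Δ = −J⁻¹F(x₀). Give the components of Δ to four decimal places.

At (3, -3/2): F = (-4.5000, 11.2500).
Jacobian J = [[v, u + 2], [-v^2 - 4·v, -2·u·v - 4·u]].
At the point, J = [[-1.5000, 5.0000], [3.7500, -3.0000]] (det J = -14.2500).
Solving J·Δ = −F gives Δ = (-3.0000, 0.0000).

(-3.0000, 0.0000)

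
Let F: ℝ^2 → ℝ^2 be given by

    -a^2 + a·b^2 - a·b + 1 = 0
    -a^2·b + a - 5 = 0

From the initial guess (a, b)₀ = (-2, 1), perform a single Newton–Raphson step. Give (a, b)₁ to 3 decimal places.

At (-2, 1): F = (-3.000, -11.000).
Jacobian J = [[-2·a + b^2 - b, 2·a·b - a], [-2·a·b + 1, -a^2]].
At the point, J = [[4.000, -2.000], [5.000, -4.000]] (det J = -6.000).
Solving J·Δ = −F gives Δ = (-1.667, -4.833).
Then the next iterate is (a, b)₁ = (-3.667, -3.833).

(-3.667, -3.833)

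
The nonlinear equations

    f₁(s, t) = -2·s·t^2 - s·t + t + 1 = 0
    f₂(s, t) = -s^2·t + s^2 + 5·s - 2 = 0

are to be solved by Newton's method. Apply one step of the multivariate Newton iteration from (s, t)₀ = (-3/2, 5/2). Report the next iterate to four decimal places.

(-0.2410, 2.0934)

At (-3/2, 5/2): F = (26.0000, -12.8750).
Jacobian J = [[-2·t^2 - t, -4·s·t - s + 1], [-2·s·t + 2·s + 5, -s^2]].
At the point, J = [[-15.0000, 17.5000], [9.5000, -2.2500]] (det J = -132.5000).
Solving J·Δ = −F gives Δ = (1.2590, -0.4066).
Then the next iterate is (s, t)₁ = (-0.2410, 2.0934).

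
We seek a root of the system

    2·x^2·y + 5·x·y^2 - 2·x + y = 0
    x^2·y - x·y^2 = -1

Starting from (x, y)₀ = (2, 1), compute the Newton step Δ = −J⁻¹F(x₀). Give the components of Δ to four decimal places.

(-1.0000, -0.1379)

At (2, 1): F = (15.0000, 3.0000).
Jacobian J = [[4·x·y + 5·y^2 - 2, 2·x^2 + 10·x·y + 1], [2·x·y - y^2, x^2 - 2·x·y]].
At the point, J = [[11.0000, 29.0000], [3.0000, 0.0000]] (det J = -87.0000).
Solving J·Δ = −F gives Δ = (-1.0000, -0.1379).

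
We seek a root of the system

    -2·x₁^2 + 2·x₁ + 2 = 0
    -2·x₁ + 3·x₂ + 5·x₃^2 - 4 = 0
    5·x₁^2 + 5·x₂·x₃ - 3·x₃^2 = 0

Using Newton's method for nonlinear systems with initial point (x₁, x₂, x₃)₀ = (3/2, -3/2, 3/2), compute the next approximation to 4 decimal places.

At (3/2, -3/2, 3/2): F = (0.5000, -0.2500, -6.7500).
Jacobian J = [[-4·x₁ + 2, 0, 0], [-2, 3, 10·x₃], [10·x₁, 5·x₃, 5·x₂ - 6·x₃]].
At the point, J = [[-4.0000, 0.0000, 0.0000], [-2.0000, 3.0000, 15.0000], [15.0000, 7.5000, -16.5000]] (det J = 648.0000).
Solving J·Δ = −F gives Δ = (0.1250, 0.5023, -0.0671).
Then the next iterate is (x₁, x₂, x₃)₁ = (1.6250, -0.9977, 1.4329).

(1.6250, -0.9977, 1.4329)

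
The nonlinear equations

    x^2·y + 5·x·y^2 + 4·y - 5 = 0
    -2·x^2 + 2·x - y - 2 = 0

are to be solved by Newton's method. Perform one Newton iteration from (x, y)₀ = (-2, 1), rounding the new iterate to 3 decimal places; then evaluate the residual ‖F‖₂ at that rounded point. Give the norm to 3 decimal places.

5.473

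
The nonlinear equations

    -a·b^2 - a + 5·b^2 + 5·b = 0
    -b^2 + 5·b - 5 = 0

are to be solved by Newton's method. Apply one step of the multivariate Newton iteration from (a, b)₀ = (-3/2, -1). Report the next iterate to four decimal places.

(-6.2857, 0.5714)

At (-3/2, -1): F = (3.0000, -11.0000).
Jacobian J = [[-b^2 - 1, -2·a·b + 10·b + 5], [0, -2·b + 5]].
At the point, J = [[-2.0000, -8.0000], [0.0000, 7.0000]] (det J = -14.0000).
Solving J·Δ = −F gives Δ = (-4.7857, 1.5714).
Then the next iterate is (a, b)₁ = (-6.2857, 0.5714).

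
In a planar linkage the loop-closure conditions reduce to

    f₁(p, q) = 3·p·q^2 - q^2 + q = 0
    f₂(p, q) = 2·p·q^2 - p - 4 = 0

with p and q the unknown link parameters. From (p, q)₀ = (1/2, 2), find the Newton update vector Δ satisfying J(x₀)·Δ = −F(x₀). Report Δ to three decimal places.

At (1/2, 2): F = (4.000, -0.500).
Jacobian J = [[3·q^2, 6·p·q - 2·q + 1], [2·q^2 - 1, 4·p·q]].
At the point, J = [[12.000, 3.000], [7.000, 4.000]] (det J = 27.000).
Solving J·Δ = −F gives Δ = (-0.648, 1.259).

(-0.648, 1.259)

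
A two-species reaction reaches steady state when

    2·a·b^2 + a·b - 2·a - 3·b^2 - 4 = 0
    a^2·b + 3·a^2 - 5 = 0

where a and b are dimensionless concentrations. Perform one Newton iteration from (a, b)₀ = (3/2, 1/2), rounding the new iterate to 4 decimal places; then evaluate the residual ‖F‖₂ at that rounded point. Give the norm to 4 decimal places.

At (3/2, 1/2): F = (-6.2500, 2.8750).
Jacobian J = [[2·b^2 + b - 2, 4·a·b + a - 6·b], [2·a·b + 6·a, a^2]].
At the point, J = [[-1.0000, 1.5000], [10.5000, 2.2500]] (det J = -18.0000).
Solving J·Δ = −F gives Δ = (-1.0208, 3.4861).
Then the next iterate is (a, b)₁ = (0.4792, 3.9861).
Re-evaluating at (0.4792, 3.9861): F = (-35.487229, -3.395763), so ‖F‖₂ = 35.6493.

35.6493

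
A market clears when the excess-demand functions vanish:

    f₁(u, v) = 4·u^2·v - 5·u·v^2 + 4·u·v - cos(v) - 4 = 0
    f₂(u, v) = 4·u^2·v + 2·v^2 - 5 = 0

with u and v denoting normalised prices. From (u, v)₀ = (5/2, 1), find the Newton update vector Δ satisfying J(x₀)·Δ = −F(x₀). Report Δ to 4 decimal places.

At (5/2, 1): F = (17.959698, 22.0000).
Jacobian J = [[8·u·v - 5·v^2 + 4·v, 4·u^2 - 10·u·v + 4·u + sin(v)], [8·u·v, 4·u^2 + 4·v]].
At the point, J = [[19.0000, 10.841471], [20.0000, 29.0000]] (det J = 334.170580).
Solving J·Δ = −F gives Δ = (-0.8448, -0.1760).

(-0.8448, -0.1760)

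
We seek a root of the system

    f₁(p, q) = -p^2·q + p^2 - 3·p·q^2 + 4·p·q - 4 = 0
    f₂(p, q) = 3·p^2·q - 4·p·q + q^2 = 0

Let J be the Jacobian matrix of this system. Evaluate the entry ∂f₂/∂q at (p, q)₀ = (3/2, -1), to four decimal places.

∂f₂/∂q = 3·p^2 - 4·p + 2·q.
At (3/2, -1) this is -1.2500.

-1.2500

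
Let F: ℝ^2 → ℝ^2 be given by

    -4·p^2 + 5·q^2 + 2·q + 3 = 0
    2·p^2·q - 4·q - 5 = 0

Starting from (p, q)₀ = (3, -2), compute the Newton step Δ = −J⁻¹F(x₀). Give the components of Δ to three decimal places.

(-1.083, 0.500)

At (3, -2): F = (-17.000, -33.000).
Jacobian J = [[-8·p, 10·q + 2], [4·p·q, 2·p^2 - 4]].
At the point, J = [[-24.000, -18.000], [-24.000, 14.000]] (det J = -768.000).
Solving J·Δ = −F gives Δ = (-1.083, 0.500).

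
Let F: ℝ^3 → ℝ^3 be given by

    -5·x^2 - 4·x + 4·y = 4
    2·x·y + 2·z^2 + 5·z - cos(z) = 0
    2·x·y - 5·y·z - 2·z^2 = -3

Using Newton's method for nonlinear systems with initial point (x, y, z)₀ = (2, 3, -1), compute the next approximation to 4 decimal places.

At (2, 3, -1): F = (-20.0000, 8.459698, 28.0000).
Jacobian J = [[-10·x - 4, 4, 0], [2·y, 2·x, 4·z + sin(z) + 5], [2·y, 2·x - 5·z, -5·y - 4·z]].
At the point, J = [[-24.0000, 4.0000, 0.0000], [6.0000, 4.0000, 0.158529], [6.0000, 9.0000, -11.0000]] (det J = 1358.046964).
Solving J·Δ = −F gives Δ = (-0.9562, -0.7370, 1.4209).
Then the next iterate is (x, y, z)₁ = (1.0438, 2.2630, 0.4209).

(1.0438, 2.2630, 0.4209)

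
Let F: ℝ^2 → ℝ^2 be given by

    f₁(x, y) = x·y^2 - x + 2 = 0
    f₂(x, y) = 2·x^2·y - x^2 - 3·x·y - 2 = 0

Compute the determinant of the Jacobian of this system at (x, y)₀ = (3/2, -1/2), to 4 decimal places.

J = [[y^2 - 1, 2·x·y], [4·x·y - 2·x - 3·y, 2·x^2 - 3·x]].
At the point, J = [[-0.7500, -1.5000], [-4.5000, 0.0000]].
det J = -6.7500.

-6.7500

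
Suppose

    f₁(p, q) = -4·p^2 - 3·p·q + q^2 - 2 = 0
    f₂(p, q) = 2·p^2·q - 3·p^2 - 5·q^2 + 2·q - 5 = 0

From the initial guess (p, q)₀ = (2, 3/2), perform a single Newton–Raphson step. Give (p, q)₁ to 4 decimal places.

(1.1805, -1.1500)

At (2, 3/2): F = (-24.7500, -13.2500).
Jacobian J = [[-8·p - 3·q, -3·p + 2·q], [4·p·q - 6·p, 2·p^2 - 10·q + 2]].
At the point, J = [[-20.5000, -3.0000], [0.0000, -5.0000]] (det J = 102.5000).
Solving J·Δ = −F gives Δ = (-0.8195, -2.6500).
Then the next iterate is (p, q)₁ = (1.1805, -1.1500).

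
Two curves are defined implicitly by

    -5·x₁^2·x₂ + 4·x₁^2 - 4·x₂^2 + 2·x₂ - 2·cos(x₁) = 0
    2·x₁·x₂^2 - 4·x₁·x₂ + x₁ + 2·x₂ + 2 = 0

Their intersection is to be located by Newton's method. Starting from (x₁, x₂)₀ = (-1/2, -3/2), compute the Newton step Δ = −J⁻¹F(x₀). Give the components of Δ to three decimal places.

At (-1/2, -3/2): F = (-10.88017, -6.750).
Jacobian J = [[-10·x₁·x₂ + 8·x₁ + 2·sin(x₁), -5·x₁^2 - 8·x₂ + 2], [2·x₂^2 - 4·x₂ + 1, 4·x₁·x₂ - 4·x₁ + 2]].
At the point, J = [[-12.45885, 12.750], [11.500, 7.000]] (det J = -233.83696).
Solving J·Δ = −F gives Δ = (0.042, 0.895).

(0.042, 0.895)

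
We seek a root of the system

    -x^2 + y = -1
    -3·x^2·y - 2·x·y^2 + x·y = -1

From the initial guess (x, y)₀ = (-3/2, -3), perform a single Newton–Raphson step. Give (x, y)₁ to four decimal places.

(0.4126, -4.4878)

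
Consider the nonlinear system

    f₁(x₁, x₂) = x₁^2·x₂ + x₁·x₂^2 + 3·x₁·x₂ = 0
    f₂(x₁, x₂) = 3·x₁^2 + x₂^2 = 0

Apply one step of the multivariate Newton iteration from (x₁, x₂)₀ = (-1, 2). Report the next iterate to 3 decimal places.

(-0.167, 1.500)

At (-1, 2): F = (-8.000, 7.000).
Jacobian J = [[2·x₁·x₂ + x₂^2 + 3·x₂, x₁^2 + 2·x₁·x₂ + 3·x₁], [6·x₁, 2·x₂]].
At the point, J = [[6.000, -6.000], [-6.000, 4.000]] (det J = -12.000).
Solving J·Δ = −F gives Δ = (0.833, -0.500).
Then the next iterate is (x₁, x₂)₁ = (-0.167, 1.500).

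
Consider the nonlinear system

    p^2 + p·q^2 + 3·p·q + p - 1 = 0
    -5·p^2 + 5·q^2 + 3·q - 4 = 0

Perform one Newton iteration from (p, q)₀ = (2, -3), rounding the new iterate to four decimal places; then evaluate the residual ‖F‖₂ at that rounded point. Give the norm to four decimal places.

2.0601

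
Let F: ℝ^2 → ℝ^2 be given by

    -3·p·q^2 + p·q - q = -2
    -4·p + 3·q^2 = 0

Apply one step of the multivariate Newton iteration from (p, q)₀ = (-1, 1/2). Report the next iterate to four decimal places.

(-1.1538, -1.2885)

At (-1, 1/2): F = (1.7500, 4.7500).
Jacobian J = [[-3·q^2 + q, -6·p·q + p - 1], [-4, 6·q]].
At the point, J = [[-0.2500, 1.0000], [-4.0000, 3.0000]] (det J = 3.2500).
Solving J·Δ = −F gives Δ = (-0.1538, -1.7885).
Then the next iterate is (p, q)₁ = (-1.1538, -1.2885).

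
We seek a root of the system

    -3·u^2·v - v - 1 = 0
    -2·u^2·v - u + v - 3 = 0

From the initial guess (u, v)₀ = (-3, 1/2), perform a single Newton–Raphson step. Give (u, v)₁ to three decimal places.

At (-3, 1/2): F = (-15.000, -8.500).
Jacobian J = [[-6·u·v, -3·u^2 - 1], [-4·u·v - 1, -2·u^2 + 1]].
At the point, J = [[9.000, -28.000], [5.000, -17.000]] (det J = -13.000).
Solving J·Δ = −F gives Δ = (1.308, -0.115).
Then the next iterate is (u, v)₁ = (-1.692, 0.385).

(-1.692, 0.385)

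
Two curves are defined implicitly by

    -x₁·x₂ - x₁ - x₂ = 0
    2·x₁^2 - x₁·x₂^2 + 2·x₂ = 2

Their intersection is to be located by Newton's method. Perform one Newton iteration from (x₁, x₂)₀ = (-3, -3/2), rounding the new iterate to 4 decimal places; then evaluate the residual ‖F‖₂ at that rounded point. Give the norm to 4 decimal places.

3.3998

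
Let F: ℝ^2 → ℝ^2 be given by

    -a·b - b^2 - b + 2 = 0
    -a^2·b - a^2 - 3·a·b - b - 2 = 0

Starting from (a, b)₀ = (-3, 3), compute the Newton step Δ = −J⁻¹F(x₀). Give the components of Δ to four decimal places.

(0.8730, -0.9048)

At (-3, 3): F = (-1.0000, -14.0000).
Jacobian J = [[-b, -a - 2·b - 1], [-2·a·b - 2·a - 3·b, -a^2 - 3·a - 1]].
At the point, J = [[-3.0000, -4.0000], [15.0000, -1.0000]] (det J = 63.0000).
Solving J·Δ = −F gives Δ = (0.8730, -0.9048).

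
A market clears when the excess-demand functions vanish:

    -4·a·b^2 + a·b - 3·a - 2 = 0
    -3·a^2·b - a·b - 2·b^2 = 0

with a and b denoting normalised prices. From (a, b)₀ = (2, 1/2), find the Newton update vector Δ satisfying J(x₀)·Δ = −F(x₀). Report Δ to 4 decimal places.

(-5.8235, 1.8971)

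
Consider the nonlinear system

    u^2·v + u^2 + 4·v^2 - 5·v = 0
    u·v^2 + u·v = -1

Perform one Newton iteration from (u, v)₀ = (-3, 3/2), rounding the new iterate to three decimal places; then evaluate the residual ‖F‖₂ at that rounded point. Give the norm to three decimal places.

7.086

At (-3, 3/2): F = (24.000, -10.250).
Jacobian J = [[2·u·v + 2·u, u^2 + 8·v - 5], [v^2 + v, 2·u·v + u]].
At the point, J = [[-15.000, 16.000], [3.750, -12.000]] (det J = 120.000).
Solving J·Δ = −F gives Δ = (1.033, -0.531).
Then the next iterate is (u, v)₁ = (-1.967, 0.969).
Re-evaluating at (-1.967, 0.969): F = (6.52908, -2.75296), so ‖F‖₂ = 7.086.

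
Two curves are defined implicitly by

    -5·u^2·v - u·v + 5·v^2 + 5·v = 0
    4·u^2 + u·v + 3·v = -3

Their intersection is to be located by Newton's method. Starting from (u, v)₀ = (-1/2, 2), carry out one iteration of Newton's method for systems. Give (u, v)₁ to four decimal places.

(1.6460, 0.1168)

At (-1/2, 2): F = (28.5000, 9.0000).
Jacobian J = [[-10·u·v - v, -5·u^2 - u + 10·v + 5], [8·u + v, u + 3]].
At the point, J = [[8.0000, 24.2500], [-2.0000, 2.5000]] (det J = 68.5000).
Solving J·Δ = −F gives Δ = (2.1460, -1.8832).
Then the next iterate is (u, v)₁ = (1.6460, 0.1168).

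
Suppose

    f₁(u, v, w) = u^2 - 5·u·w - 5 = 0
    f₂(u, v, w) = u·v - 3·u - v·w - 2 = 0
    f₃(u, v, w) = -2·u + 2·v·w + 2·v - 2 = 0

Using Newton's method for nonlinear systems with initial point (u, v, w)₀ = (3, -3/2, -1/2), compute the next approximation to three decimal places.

(0.183, -0.124, -1.330)

At (3, -3/2, -1/2): F = (11.500, -16.250, -9.500).
Jacobian J = [[2·u - 5·w, 0, -5·u], [v - 3, u - w, -v], [-2, 2·w + 2, 2·v]].
At the point, J = [[8.500, 0.000, -15.000], [-4.500, 3.500, 1.500], [-2.000, 1.000, -3.000]] (det J = -139.500).
Solving J·Δ = −F gives Δ = (-2.817, 1.376, -0.830).
Then the next iterate is (u, v, w)₁ = (0.183, -0.124, -1.330).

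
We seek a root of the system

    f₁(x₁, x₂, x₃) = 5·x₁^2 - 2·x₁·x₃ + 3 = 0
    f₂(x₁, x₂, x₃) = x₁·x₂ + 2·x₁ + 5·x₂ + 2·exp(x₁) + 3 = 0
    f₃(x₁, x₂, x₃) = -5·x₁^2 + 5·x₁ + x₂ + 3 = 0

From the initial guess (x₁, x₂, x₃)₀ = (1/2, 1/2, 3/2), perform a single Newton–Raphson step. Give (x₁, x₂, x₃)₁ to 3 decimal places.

At (1/2, 1/2, 3/2): F = (2.750, 10.04744, 4.750).
Jacobian J = [[10·x₁ - 2·x₃, 0, -2·x₁], [x₂ + 2·exp(x₁) + 2, x₁ + 5, 0], [-10·x₁ + 5, 1, 0]].
At the point, J = [[2.000, 0.000, -1.000], [5.79744, 5.500, 0.000], [0.000, 1.000, 0.000]] (det J = -5.79744).
Solving J·Δ = −F gives Δ = (2.773, -4.750, 8.296).
Then the next iterate is (x₁, x₂, x₃)₁ = (3.273, -4.250, 9.796).

(3.273, -4.250, 9.796)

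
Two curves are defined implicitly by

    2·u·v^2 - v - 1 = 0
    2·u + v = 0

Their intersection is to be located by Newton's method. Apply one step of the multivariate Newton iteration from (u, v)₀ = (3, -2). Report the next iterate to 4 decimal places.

(0.8448, -1.6897)

At (3, -2): F = (25.0000, 4.0000).
Jacobian J = [[2·v^2, 4·u·v - 1], [2, 1]].
At the point, J = [[8.0000, -25.0000], [2.0000, 1.0000]] (det J = 58.0000).
Solving J·Δ = −F gives Δ = (-2.1552, 0.3103).
Then the next iterate is (u, v)₁ = (0.8448, -1.6897).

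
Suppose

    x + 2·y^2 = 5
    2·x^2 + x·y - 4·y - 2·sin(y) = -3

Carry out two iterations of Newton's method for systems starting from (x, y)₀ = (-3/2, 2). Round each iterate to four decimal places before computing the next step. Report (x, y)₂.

At (-3/2, 2): F = (1.5000, -5.318595).
Jacobian J = [[1, 4·y], [4·x + y, x - 2·cos(y) - 4]].
At the point, J = [[1.0000, 8.0000], [-4.0000, -4.667706]] (det J = 27.332294).
Solving J·Δ = −F gives Δ = (-1.3006, -0.0249).
Then the next iterate is (x, y)₁ = (-2.8006, 1.9751).
Round to (-2.8006, 1.9751) and repeat: F = (0.001440, 3.416103), J = [[1.0000, 7.9004], [-9.2273, -6.013843]].
Δ = (0.4036, -0.0513), so (x, y)₂ = (-2.3970, 1.9238).

(-2.3970, 1.9238)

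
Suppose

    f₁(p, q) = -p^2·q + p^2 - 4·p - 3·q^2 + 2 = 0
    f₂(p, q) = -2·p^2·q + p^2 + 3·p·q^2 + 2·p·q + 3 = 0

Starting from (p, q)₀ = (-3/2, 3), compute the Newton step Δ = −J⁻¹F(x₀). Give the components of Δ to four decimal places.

(0.3972, -1.1213)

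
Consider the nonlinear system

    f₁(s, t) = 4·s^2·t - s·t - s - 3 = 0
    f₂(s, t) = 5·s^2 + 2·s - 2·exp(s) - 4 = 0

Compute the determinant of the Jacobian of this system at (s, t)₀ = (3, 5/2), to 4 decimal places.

269.6454

J = [[8·s·t - t - 1, 4·s^2 - s], [10·s - 2·exp(s) + 2, 0]].
At the point, J = [[56.5000, 33.0000], [-8.171074, 0.0000]].
det J = 269.6454.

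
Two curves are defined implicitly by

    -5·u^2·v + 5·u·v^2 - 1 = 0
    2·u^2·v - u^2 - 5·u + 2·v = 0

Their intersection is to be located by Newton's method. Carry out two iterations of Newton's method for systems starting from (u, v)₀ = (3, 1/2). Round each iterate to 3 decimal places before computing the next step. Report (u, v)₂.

(0.828, 1.279)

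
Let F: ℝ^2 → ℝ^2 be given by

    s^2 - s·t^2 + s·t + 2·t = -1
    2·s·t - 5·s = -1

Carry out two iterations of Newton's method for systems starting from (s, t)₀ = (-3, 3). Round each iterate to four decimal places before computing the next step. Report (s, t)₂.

(-0.0532, -1.9194)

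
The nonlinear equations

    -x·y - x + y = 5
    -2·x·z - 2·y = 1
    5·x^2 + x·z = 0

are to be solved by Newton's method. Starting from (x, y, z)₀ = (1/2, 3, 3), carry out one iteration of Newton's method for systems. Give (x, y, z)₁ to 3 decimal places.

At (1/2, 3, 3): F = (-4.000, -10.000, 2.750).
Jacobian J = [[-y - 1, -x + 1, 0], [-2·z, -2, -2·x], [10·x + z, 0, x]].
At the point, J = [[-4.000, 0.500, 0.000], [-6.000, -2.000, -1.000], [8.000, 0.000, 0.500]] (det J = 1.500).
Solving J·Δ = −F gives Δ = (-3.417, -19.333, 49.167).
Then the next iterate is (x, y, z)₁ = (-2.917, -16.333, 52.167).

(-2.917, -16.333, 52.167)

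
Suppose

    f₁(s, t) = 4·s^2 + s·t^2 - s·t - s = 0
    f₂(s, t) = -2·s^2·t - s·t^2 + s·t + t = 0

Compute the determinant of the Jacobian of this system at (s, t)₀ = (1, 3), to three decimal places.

J = [[8·s + t^2 - t - 1, 2·s·t - s], [-4·s·t - t^2 + t, -2·s^2 - 2·s·t + s + 1]].
At the point, J = [[13.000, 5.000], [-18.000, -6.000]].
det J = 12.000.

12.000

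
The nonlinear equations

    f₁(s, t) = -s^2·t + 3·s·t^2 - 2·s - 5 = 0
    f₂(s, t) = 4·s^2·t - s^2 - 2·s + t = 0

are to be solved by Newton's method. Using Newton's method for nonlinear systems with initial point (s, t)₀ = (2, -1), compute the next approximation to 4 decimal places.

(0.5655, -1.3858)

At (2, -1): F = (1.0000, -25.0000).
Jacobian J = [[-2·s·t + 3·t^2 - 2, -s^2 + 6·s·t], [8·s·t - 2·s - 2, 4·s^2 + 1]].
At the point, J = [[5.0000, -16.0000], [-22.0000, 17.0000]] (det J = -267.0000).
Solving J·Δ = −F gives Δ = (-1.4345, -0.3858).
Then the next iterate is (s, t)₁ = (0.5655, -1.3858).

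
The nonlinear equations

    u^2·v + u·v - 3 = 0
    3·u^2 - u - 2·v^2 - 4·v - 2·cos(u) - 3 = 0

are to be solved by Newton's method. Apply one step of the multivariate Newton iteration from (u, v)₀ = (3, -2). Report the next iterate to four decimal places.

(1.5430, -1.4499)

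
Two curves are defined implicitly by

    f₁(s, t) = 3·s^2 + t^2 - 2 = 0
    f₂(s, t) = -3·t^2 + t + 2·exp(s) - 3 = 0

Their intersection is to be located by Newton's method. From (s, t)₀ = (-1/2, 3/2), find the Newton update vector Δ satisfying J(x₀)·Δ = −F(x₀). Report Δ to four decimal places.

(-0.6439, -0.9773)

At (-1/2, 3/2): F = (1.0000, -7.036939).
Jacobian J = [[6·s, 2·t], [2·exp(s), -6·t + 1]].
At the point, J = [[-3.0000, 3.0000], [1.213061, -8.0000]] (det J = 20.360816).
Solving J·Δ = −F gives Δ = (-0.6439, -0.9773).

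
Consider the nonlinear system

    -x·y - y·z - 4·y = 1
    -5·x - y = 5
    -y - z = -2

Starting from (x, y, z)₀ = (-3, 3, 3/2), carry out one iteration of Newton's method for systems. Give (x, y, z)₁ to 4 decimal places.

At (-3, 3, 3/2): F = (-8.5000, 7.0000, -2.5000).
Jacobian J = [[-y, -x - z - 4, -y], [-5, -1, 0], [0, -1, -1]].
At the point, J = [[-3.0000, -2.5000, -3.0000], [-5.0000, -1.0000, 0.0000], [0.0000, -1.0000, -1.0000]] (det J = -5.5000).
Solving J·Δ = −F gives Δ = (0.4545, 4.7273, -7.2273).
Then the next iterate is (x, y, z)₁ = (-2.5455, 7.7273, -5.7273).

(-2.5455, 7.7273, -5.7273)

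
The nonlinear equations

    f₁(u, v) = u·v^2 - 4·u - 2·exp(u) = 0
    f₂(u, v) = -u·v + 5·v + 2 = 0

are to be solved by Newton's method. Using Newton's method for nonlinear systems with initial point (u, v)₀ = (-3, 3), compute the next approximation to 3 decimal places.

(20.465, 8.549)

At (-3, 3): F = (-15.09957, 26.000).
Jacobian J = [[v^2 - 2·exp(u) - 4, 2·u·v], [-v, -u + 5]].
At the point, J = [[4.90043, -18.000], [-3.000, 8.000]] (det J = -14.79659).
Solving J·Δ = −F gives Δ = (23.465, 5.549).
Then the next iterate is (u, v)₁ = (20.465, 8.549).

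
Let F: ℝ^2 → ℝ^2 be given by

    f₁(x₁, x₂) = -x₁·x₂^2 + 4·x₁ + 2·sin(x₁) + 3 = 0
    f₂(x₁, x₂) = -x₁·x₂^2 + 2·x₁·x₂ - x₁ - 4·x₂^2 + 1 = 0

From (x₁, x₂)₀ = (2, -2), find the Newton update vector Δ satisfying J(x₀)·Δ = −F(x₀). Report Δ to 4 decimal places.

(-8.1921, -1.4546)

At (2, -2): F = (4.818595, -33.0000).
Jacobian J = [[-x₂^2 + 2·cos(x₁) + 4, -2·x₁·x₂], [-x₂^2 + 2·x₂ - 1, -2·x₁·x₂ + 2·x₁ - 8·x₂]].
At the point, J = [[-0.832294, 8.0000], [-9.0000, 28.0000]] (det J = 48.695777).
Solving J·Δ = −F gives Δ = (-8.1921, -1.4546).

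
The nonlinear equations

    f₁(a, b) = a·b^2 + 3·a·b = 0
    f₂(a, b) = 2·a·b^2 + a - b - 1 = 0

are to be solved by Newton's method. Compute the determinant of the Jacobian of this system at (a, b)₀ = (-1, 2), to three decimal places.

J = [[b^2 + 3·b, 2·a·b + 3·a], [2·b^2 + 1, 4·a·b - 1]].
At the point, J = [[10.000, -7.000], [9.000, -9.000]].
det J = -27.000.

-27.000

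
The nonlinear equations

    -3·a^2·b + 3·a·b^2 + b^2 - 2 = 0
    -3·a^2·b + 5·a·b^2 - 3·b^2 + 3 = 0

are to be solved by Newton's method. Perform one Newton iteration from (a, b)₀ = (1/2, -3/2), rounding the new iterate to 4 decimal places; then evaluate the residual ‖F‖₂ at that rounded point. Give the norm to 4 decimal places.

1.5251

At (1/2, -3/2): F = (4.7500, 3.0000).
Jacobian J = [[-6·a·b + 3·b^2, -3·a^2 + 6·a·b + 2·b], [-6·a·b + 5·b^2, -3·a^2 + 10·a·b - 6·b]].
At the point, J = [[11.2500, -8.2500], [15.7500, 0.7500]] (det J = 138.3750).
Solving J·Δ = −F gives Δ = (-0.2046, 0.2967).
Then the next iterate is (a, b)₁ = (0.2954, -1.2033).
Re-evaluating at (0.2954, -1.2033): F = (1.046091, 1.109805), so ‖F‖₂ = 1.5251.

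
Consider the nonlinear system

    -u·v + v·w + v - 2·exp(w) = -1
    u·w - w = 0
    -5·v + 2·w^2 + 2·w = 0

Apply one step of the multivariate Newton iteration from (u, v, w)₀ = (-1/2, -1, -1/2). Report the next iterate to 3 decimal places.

At (-1/2, -1, -1/2): F = (-1.21306, 0.750, 4.500).
Jacobian J = [[-v, -u + w + 1, v - 2·exp(w)], [w, 0, u - 1], [0, -5, 4·w + 2]].
At the point, J = [[1.000, 1.000, -2.21306], [-0.500, 0.000, -1.500], [0.000, -5.000, 0.000]] (det J = -13.03265).
Solving J·Δ = −F gives Δ = (0.817, 0.900, 0.228).
Then the next iterate is (u, v, w)₁ = (0.317, -0.100, -0.272).

(0.317, -0.100, -0.272)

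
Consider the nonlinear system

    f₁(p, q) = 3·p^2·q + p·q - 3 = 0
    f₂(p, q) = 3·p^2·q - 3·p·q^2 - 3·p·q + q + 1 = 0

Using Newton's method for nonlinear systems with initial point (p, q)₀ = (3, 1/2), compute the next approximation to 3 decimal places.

At (3, 1/2): F = (12.000, 8.250).
Jacobian J = [[6·p·q + q, 3·p^2 + p], [6·p·q - 3·q^2 - 3·q, 3·p^2 - 6·p·q - 3·p + 1]].
At the point, J = [[9.500, 30.000], [6.750, 10.000]] (det J = -107.500).
Solving J·Δ = −F gives Δ = (-1.186, -0.024).
Then the next iterate is (p, q)₁ = (1.814, 0.476).

(1.814, 0.476)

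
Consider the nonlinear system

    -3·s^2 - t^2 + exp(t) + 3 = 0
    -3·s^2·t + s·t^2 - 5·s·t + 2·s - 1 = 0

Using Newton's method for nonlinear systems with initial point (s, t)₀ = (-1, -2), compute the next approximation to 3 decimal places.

(-2.146, 0.597)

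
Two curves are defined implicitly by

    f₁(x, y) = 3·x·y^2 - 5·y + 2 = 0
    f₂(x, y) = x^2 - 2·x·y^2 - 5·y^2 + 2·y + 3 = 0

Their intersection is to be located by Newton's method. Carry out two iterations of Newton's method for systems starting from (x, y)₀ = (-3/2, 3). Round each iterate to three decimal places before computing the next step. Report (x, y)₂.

At (-3/2, 3): F = (-53.500, -6.750).
Jacobian J = [[3·y^2, 6·x·y - 5], [2·x - 2·y^2, -4·x·y - 10·y + 2]].
At the point, J = [[27.000, -32.000], [-21.000, -10.000]] (det J = -942.000).
Solving J·Δ = −F gives Δ = (0.339, -1.386).
Then the next iterate is (x, y)₁ = (-1.161, 1.614).
Round to (-1.161, 1.614) and repeat: F = (-15.14320, 0.59974), J = [[7.81499, -16.24312], [-7.53199, -6.64458]].
Δ = (0.633, -0.628), so (x, y)₂ = (-0.528, 0.986).

(-0.528, 0.986)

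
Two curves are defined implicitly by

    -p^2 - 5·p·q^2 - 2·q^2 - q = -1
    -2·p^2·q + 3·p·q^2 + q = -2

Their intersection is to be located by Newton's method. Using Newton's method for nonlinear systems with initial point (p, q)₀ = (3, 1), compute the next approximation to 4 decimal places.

At (3, 1): F = (-26.0000, -6.0000).
Jacobian J = [[-2·p - 5·q^2, -10·p·q - 4·q - 1], [-4·p·q + 3·q^2, -2·p^2 + 6·p·q + 1]].
At the point, J = [[-11.0000, -35.0000], [-9.0000, 1.0000]] (det J = -326.0000).
Solving J·Δ = −F gives Δ = (-0.7239, -0.5153).
Then the next iterate is (p, q)₁ = (2.2761, 0.4847).

(2.2761, 0.4847)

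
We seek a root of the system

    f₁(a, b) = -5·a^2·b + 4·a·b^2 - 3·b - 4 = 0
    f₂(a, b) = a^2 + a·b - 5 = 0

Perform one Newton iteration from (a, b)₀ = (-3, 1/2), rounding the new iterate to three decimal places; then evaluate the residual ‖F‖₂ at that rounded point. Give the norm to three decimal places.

8.999

At (-3, 1/2): F = (-31.000, 2.500).
Jacobian J = [[-10·a·b + 4·b^2, -5·a^2 + 8·a·b - 3], [2·a + b, a]].
At the point, J = [[16.000, -60.000], [-5.500, -3.000]] (det J = -378.000).
Solving J·Δ = −F gives Δ = (0.643, -0.345).
Then the next iterate is (a, b)₁ = (-2.357, 0.155).
Re-evaluating at (-2.357, 0.155): F = (-8.99698, 0.19011), so ‖F‖₂ = 8.999.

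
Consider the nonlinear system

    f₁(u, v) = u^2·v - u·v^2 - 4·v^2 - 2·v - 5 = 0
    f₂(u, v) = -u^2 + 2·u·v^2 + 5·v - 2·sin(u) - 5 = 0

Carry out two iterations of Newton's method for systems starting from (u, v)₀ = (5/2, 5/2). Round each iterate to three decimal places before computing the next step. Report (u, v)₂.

At (5/2, 5/2): F = (-35.000, 31.30306).
Jacobian J = [[2·u·v - v^2, u^2 - 2·u·v - 8·v - 2], [-2·u + 2·v^2 - 2·cos(u), 4·u·v + 5]].
At the point, J = [[6.250, -28.250], [9.10229, 30.000]] (det J = 444.63961).
Solving J·Δ = −F gives Δ = (0.373, -1.156).
Then the next iterate is (u, v)₁ = (2.873, 1.344).
Round to (2.873, 1.344) and repeat: F = (-9.00940, 3.31433), J = [[5.91629, -12.22050], [-0.20504, 20.44525]].
Δ = (1.213, -0.150), so (u, v)₂ = (4.086, 1.194).

(4.086, 1.194)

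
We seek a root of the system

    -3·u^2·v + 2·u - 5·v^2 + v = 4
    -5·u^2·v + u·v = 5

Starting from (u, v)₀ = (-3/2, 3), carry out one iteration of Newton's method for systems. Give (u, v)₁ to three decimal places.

(-1.007, 1.463)

At (-3/2, 3): F = (-69.250, -43.250).
Jacobian J = [[-6·u·v + 2, -3·u^2 - 10·v + 1], [-10·u·v + v, -5·u^2 + u]].
At the point, J = [[29.000, -35.750], [48.000, -12.750]] (det J = 1346.250).
Solving J·Δ = −F gives Δ = (0.493, -1.537).
Then the next iterate is (u, v)₁ = (-1.007, 1.463).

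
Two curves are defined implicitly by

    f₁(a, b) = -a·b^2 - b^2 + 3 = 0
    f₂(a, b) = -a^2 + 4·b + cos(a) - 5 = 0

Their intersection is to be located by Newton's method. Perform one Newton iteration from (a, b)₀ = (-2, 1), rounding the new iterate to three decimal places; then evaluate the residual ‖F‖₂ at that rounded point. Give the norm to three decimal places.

At (-2, 1): F = (4.000, -5.41615).
Jacobian J = [[-b^2, -2·a·b - 2·b], [-2·a - sin(a), 4]].
At the point, J = [[-1.000, 2.000], [4.90930, 4.000]] (det J = -13.81859).
Solving J·Δ = −F gives Δ = (1.942, -1.029).
Then the next iterate is (a, b)₁ = (-0.058, -0.029).
Re-evaluating at (-0.058, -0.029): F = (2.99921, -4.12105), so ‖F‖₂ = 5.097.

5.097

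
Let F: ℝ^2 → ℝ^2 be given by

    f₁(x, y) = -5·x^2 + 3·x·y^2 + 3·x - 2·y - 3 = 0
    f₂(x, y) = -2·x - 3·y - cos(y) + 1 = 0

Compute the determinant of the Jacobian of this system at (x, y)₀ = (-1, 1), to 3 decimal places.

-50.536

J = [[-10·x + 3·y^2 + 3, 6·x·y - 2], [-2, sin(y) - 3]].
At the point, J = [[16.000, -8.000], [-2.000, -2.15853]].
det J = -50.536.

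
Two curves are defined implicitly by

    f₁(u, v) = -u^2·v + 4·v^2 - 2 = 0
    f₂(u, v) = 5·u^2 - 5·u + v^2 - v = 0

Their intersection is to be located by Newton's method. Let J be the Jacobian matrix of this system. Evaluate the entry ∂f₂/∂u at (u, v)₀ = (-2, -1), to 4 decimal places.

-25.0000

∂f₂/∂u = 10·u - 5.
At (-2, -1) this is -25.0000.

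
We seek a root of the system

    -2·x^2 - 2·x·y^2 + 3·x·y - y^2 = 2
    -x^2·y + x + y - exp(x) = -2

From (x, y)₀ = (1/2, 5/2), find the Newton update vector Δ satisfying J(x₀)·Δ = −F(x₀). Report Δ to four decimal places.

At (1/2, 5/2): F = (-11.2500, 2.726279).
Jacobian J = [[-4·x - 2·y^2 + 3·y, -4·x·y + 3·x - 2·y], [-2·x·y - exp(x) + 1, -x^2 + 1]].
At the point, J = [[-7.0000, -8.5000], [-3.148721, 0.7500]] (det J = -32.014131).
Solving J·Δ = −F gives Δ = (0.4603, -1.7026).

(0.4603, -1.7026)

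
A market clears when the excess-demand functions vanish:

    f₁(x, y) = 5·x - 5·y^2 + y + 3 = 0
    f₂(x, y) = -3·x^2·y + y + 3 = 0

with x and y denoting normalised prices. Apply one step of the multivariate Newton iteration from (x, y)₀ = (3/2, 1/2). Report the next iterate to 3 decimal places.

(0.311, 1.452)

At (3/2, 1/2): F = (9.750, 0.125).
Jacobian J = [[5, -10·y + 1], [-6·x·y, -3·x^2 + 1]].
At the point, J = [[5.000, -4.000], [-4.500, -5.750]] (det J = -46.750).
Solving J·Δ = −F gives Δ = (-1.189, 0.952).
Then the next iterate is (x, y)₁ = (0.311, 1.452).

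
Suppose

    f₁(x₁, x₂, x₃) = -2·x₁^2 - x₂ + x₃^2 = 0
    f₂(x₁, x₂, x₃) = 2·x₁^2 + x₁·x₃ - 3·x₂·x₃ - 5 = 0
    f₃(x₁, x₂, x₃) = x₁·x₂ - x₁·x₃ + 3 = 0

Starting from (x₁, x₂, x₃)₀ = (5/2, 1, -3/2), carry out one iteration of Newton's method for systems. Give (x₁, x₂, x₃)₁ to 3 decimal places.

(-0.690, 5.780, 3.790)

At (5/2, 1, -3/2): F = (-11.250, 8.250, 9.250).
Jacobian J = [[-4·x₁, -1, 2·x₃], [4·x₁ + x₃, -3·x₃, x₁ - 3·x₂], [x₂ - x₃, x₁, -x₁]].
At the point, J = [[-10.000, -1.000, -3.000], [8.500, 4.500, -0.500], [2.500, 2.500, -2.500]] (det J = 50.000).
Solving J·Δ = −F gives Δ = (-3.190, 4.780, 5.290).
Then the next iterate is (x₁, x₂, x₃)₁ = (-0.690, 5.780, 3.790).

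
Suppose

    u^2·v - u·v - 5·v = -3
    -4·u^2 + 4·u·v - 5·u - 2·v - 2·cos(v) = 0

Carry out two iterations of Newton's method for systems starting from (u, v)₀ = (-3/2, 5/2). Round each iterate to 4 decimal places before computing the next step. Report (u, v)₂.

(0.0403, 0.8478)

At (-3/2, 5/2): F = (-0.1250, -19.897713).
Jacobian J = [[2·u·v - v, u^2 - u - 5], [-8·u + 4·v - 5, 4·u + 2·sin(v) - 2]].
At the point, J = [[-10.0000, -1.2500], [17.0000, -6.803056]] (det J = 89.280557).
Solving J·Δ = −F gives Δ = (0.2691, -2.2525).
Then the next iterate is (u, v)₁ = (-1.2309, 0.2475).
Round to (-1.2309, 0.2475) and repeat: F = (2.442139, -3.558606), J = [[-0.856796, -2.253985], [5.8372, -6.433638]].
Δ = (1.2712, 0.6003), so (u, v)₂ = (0.0403, 0.8478).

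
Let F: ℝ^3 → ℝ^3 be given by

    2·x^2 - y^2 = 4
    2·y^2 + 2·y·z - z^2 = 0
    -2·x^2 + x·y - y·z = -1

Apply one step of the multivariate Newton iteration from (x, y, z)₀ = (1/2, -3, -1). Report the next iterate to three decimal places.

(-2.250, 0.000, -5.750)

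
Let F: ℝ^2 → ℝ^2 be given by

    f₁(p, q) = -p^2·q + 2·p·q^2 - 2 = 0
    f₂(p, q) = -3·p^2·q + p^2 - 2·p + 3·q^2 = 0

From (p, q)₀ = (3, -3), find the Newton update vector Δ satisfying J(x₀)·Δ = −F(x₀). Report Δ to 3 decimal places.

At (3, -3): F = (79.000, 111.000).
Jacobian J = [[-2·p·q + 2·q^2, -p^2 + 4·p·q], [-6·p·q + 2·p - 2, -3·p^2 + 6·q]].
At the point, J = [[36.000, -45.000], [58.000, -45.000]] (det J = 990.000).
Solving J·Δ = −F gives Δ = (-1.455, 0.592).

(-1.455, 0.592)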